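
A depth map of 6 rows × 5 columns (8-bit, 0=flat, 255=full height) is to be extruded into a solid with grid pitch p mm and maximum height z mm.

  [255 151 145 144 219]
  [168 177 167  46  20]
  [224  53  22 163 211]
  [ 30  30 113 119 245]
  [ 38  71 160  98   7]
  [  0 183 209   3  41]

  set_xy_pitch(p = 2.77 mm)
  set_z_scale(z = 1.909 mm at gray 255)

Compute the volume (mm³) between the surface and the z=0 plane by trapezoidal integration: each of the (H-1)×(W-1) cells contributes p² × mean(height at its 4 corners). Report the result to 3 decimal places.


128.482

height_mm = gray/255 × 1.909; cell vol = 2.77² × mean(4 corners)
unit = 2.77² × 1.909 / (4×255) = 0.0143604 mm³ per gray-sum
row 0: Σ corner-gray over 4 cells = 2322  → 33.3448
row 1: Σ corner-gray over 4 cells = 1879  → 26.9831
row 2: Σ corner-gray over 4 cells = 1710  → 24.5562
row 3: Σ corner-gray over 4 cells = 1502  → 21.5693
row 4: Σ corner-gray over 4 cells = 1534  → 22.0288
Σ rows: total corner-gray = 8947  → 128.4821 mm³


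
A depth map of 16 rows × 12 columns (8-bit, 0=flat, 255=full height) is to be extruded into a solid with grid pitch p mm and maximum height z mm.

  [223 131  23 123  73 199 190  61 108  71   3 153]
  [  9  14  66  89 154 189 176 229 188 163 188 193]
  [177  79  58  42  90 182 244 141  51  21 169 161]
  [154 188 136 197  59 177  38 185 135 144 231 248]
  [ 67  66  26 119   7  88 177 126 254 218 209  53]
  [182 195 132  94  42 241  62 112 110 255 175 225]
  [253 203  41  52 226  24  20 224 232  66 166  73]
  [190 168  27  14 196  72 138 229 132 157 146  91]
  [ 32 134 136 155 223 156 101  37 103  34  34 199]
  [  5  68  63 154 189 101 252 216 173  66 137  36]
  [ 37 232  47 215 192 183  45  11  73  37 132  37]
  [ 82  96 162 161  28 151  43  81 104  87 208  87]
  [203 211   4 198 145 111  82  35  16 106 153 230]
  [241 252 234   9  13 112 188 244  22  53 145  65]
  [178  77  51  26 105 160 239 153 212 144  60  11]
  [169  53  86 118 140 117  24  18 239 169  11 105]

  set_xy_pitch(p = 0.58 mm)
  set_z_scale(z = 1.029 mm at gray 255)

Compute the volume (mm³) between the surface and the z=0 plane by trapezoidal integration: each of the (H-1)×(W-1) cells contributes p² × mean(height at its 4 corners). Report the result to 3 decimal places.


height_mm = gray/255 × 1.029; cell vol = 0.58² × mean(4 corners)
unit = 0.58² × 1.029 / (4×255) = 0.000339368 mm³ per gray-sum
row 0: Σ corner-gray over 11 cells = 5454  → 1.8509
row 1: Σ corner-gray over 11 cells = 5606  → 1.9025
row 2: Σ corner-gray over 11 cells = 5874  → 1.9934
row 3: Σ corner-gray over 11 cells = 6082  → 2.0640
row 4: Σ corner-gray over 11 cells = 5943  → 2.0169
row 5: Σ corner-gray over 11 cells = 6077  → 2.0623
row 6: Σ corner-gray over 11 cells = 5673  → 1.9252
row 7: Σ corner-gray over 11 cells = 5296  → 1.7973
row 8: Σ corner-gray over 11 cells = 5336  → 1.8109
row 9: Σ corner-gray over 11 cells = 5287  → 1.7942
row 10: Σ corner-gray over 11 cells = 4819  → 1.6354
row 11: Σ corner-gray over 11 cells = 4966  → 1.6853
row 12: Σ corner-gray over 11 cells = 5405  → 1.8343
row 13: Σ corner-gray over 11 cells = 5493  → 1.8641
row 14: Σ corner-gray over 11 cells = 4867  → 1.6517
Σ rows: total corner-gray = 82178  → 27.8886 mm³

27.889


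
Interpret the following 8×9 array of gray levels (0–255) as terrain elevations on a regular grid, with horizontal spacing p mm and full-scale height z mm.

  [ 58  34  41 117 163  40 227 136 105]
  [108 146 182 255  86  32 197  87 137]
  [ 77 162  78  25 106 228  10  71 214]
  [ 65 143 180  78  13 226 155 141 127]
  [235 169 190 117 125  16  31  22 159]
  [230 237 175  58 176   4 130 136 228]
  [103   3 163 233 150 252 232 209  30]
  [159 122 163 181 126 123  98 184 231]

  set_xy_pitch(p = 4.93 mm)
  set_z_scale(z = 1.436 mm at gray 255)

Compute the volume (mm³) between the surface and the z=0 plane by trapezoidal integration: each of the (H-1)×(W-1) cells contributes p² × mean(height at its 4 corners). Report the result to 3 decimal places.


height_mm = gray/255 × 1.436; cell vol = 4.93² × mean(4 corners)
unit = 4.93² × 1.436 / (4×255) = 0.0342175 mm³ per gray-sum
row 0: Σ corner-gray over 8 cells = 3894  → 133.2429
row 1: Σ corner-gray over 8 cells = 3866  → 132.2848
row 2: Σ corner-gray over 8 cells = 3715  → 127.1180
row 3: Σ corner-gray over 8 cells = 3798  → 129.9580
row 4: Σ corner-gray over 8 cells = 4024  → 137.6912
row 5: Σ corner-gray over 8 cells = 4907  → 167.9052
row 6: Σ corner-gray over 8 cells = 5001  → 171.1217
Σ rows: total corner-gray = 29205  → 999.3217 mm³

999.322


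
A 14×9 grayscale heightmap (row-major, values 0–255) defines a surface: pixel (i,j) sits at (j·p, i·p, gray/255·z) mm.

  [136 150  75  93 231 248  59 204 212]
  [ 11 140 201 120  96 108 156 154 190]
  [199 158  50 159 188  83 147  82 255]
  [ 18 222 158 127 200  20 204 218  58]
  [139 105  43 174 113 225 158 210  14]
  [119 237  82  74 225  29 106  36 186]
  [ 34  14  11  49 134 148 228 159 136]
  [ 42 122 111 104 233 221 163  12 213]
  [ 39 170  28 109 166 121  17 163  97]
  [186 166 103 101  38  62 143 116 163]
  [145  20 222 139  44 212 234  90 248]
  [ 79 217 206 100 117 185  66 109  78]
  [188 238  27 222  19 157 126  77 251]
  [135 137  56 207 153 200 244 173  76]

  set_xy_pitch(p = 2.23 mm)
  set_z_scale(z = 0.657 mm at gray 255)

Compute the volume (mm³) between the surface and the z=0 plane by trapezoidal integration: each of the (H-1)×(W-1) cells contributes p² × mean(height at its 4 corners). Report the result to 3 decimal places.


174.837

height_mm = gray/255 × 0.657; cell vol = 2.23² × mean(4 corners)
unit = 2.23² × 0.657 / (4×255) = 0.00320313 mm³ per gray-sum
row 0: Σ corner-gray over 8 cells = 4619  → 14.7953
row 1: Σ corner-gray over 8 cells = 4339  → 13.8984
row 2: Σ corner-gray over 8 cells = 4562  → 14.6127
row 3: Σ corner-gray over 8 cells = 4583  → 14.6800
row 4: Σ corner-gray over 8 cells = 4092  → 13.1072
row 5: Σ corner-gray over 8 cells = 3539  → 11.3359
row 6: Σ corner-gray over 8 cells = 3843  → 12.3096
row 7: Σ corner-gray over 8 cells = 3871  → 12.3993
row 8: Σ corner-gray over 8 cells = 3491  → 11.1821
row 9: Σ corner-gray over 8 cells = 4122  → 13.2033
row 10: Σ corner-gray over 8 cells = 4472  → 14.3244
row 11: Σ corner-gray over 8 cells = 4328  → 13.8632
row 12: Σ corner-gray over 8 cells = 4722  → 15.1252
Σ rows: total corner-gray = 54583  → 174.8366 mm³


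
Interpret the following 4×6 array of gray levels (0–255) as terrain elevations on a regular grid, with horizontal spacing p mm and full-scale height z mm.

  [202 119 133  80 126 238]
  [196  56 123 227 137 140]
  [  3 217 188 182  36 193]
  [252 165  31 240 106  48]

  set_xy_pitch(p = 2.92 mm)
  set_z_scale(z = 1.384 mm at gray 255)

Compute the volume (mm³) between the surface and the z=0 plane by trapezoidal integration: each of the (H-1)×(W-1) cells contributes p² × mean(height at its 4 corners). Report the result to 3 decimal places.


height_mm = gray/255 × 1.384; cell vol = 2.92² × mean(4 corners)
unit = 2.92² × 1.384 / (4×255) = 0.0115692 mm³ per gray-sum
row 0: Σ corner-gray over 5 cells = 2778  → 32.1391
row 1: Σ corner-gray over 5 cells = 2864  → 33.1341
row 2: Σ corner-gray over 5 cells = 2826  → 32.6944
Σ rows: total corner-gray = 8468  → 97.9676 mm³

97.968


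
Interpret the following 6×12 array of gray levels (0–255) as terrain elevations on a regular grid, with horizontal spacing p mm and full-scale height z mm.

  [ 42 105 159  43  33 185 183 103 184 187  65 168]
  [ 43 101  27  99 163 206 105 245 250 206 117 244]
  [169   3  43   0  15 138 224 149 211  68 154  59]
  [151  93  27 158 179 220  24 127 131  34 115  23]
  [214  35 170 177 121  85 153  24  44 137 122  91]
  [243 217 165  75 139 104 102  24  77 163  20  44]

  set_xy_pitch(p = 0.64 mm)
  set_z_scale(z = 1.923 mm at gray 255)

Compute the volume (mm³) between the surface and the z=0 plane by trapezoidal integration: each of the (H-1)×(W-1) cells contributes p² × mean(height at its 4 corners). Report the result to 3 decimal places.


20.040

height_mm = gray/255 × 1.923; cell vol = 0.64² × mean(4 corners)
unit = 0.64² × 1.923 / (4×255) = 0.000772216 mm³ per gray-sum
row 0: Σ corner-gray over 11 cells = 6029  → 4.6557
row 1: Σ corner-gray over 11 cells = 5563  → 4.2958
row 2: Σ corner-gray over 11 cells = 4628  → 3.5738
row 3: Σ corner-gray over 11 cells = 4831  → 3.7306
row 4: Σ corner-gray over 11 cells = 4900  → 3.7839
Σ rows: total corner-gray = 25951  → 20.0398 mm³


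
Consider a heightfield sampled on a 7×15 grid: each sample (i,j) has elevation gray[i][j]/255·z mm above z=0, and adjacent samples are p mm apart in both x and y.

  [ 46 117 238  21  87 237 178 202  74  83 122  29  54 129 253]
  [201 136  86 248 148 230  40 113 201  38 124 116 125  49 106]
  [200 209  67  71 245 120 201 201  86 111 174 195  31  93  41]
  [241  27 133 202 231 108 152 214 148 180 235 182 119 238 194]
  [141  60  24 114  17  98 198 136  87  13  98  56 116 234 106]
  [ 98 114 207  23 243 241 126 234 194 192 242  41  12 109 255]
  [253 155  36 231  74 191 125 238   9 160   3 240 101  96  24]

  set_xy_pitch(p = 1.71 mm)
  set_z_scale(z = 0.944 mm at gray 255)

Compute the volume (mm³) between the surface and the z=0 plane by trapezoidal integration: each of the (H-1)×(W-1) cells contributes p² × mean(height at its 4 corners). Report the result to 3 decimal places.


height_mm = gray/255 × 0.944; cell vol = 1.71² × mean(4 corners)
unit = 1.71² × 0.944 / (4×255) = 0.00270623 mm³ per gray-sum
row 0: Σ corner-gray over 14 cells = 7056  → 19.0951
row 1: Σ corner-gray over 14 cells = 7464  → 20.1993
row 2: Σ corner-gray over 14 cells = 8622  → 23.3331
row 3: Σ corner-gray over 14 cells = 7522  → 20.3562
row 4: Σ corner-gray over 14 cells = 7058  → 19.1005
row 5: Σ corner-gray over 14 cells = 7904  → 21.3900
Σ rows: total corner-gray = 45626  → 123.4743 mm³

123.474


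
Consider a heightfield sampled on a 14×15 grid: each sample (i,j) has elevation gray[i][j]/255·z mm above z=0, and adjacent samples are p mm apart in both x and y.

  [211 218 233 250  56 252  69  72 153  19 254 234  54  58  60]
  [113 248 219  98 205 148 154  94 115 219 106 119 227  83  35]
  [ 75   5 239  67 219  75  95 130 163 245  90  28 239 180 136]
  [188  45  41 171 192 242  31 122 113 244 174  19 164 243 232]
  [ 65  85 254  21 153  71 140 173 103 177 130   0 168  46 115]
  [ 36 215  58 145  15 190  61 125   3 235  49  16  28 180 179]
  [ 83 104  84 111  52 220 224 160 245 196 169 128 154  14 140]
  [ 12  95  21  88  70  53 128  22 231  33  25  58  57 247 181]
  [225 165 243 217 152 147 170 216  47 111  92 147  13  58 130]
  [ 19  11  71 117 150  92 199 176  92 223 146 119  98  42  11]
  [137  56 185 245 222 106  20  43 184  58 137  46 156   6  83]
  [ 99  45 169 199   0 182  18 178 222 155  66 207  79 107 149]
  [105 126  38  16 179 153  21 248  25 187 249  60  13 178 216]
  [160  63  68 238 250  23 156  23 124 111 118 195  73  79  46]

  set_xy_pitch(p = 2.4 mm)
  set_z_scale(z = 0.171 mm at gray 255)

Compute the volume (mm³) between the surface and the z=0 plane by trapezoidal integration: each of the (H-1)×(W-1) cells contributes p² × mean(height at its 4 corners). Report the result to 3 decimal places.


87.147

height_mm = gray/255 × 0.171; cell vol = 2.4² × mean(4 corners)
unit = 2.4² × 0.171 / (4×255) = 0.000965647 mm³ per gray-sum
row 0: Σ corner-gray over 14 cells = 8333  → 8.0467
row 1: Σ corner-gray over 14 cells = 7979  → 7.7049
row 2: Σ corner-gray over 14 cells = 7783  → 7.5156
row 3: Σ corner-gray over 14 cells = 7244  → 6.9951
row 4: Σ corner-gray over 14 cells = 6077  → 5.8682
row 5: Σ corner-gray over 14 cells = 6800  → 6.5664
row 6: Σ corner-gray over 14 cells = 6394  → 6.1743
row 7: Σ corner-gray over 14 cells = 6360  → 6.1415
row 8: Σ corner-gray over 14 cells = 7013  → 6.7721
row 9: Σ corner-gray over 14 cells = 6250  → 6.0353
row 10: Σ corner-gray over 14 cells = 6650  → 6.4216
row 11: Σ corner-gray over 14 cells = 6809  → 6.5751
row 12: Σ corner-gray over 14 cells = 6555  → 6.3298
Σ rows: total corner-gray = 90247  → 87.1468 mm³


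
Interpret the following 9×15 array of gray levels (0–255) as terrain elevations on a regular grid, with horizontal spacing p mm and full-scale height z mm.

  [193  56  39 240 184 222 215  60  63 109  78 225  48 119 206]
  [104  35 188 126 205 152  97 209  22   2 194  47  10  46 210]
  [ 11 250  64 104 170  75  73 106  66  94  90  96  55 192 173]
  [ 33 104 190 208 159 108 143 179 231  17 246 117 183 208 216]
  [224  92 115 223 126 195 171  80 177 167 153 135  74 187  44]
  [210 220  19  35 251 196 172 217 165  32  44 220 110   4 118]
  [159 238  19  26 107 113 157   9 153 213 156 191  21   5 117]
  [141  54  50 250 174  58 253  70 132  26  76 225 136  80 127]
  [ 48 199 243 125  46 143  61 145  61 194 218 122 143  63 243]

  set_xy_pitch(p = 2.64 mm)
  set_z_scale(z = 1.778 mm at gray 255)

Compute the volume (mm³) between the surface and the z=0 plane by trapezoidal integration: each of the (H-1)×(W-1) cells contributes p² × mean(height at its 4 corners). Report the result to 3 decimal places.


692.953

height_mm = gray/255 × 1.778; cell vol = 2.64² × mean(4 corners)
unit = 2.64² × 1.778 / (4×255) = 0.012149 mm³ per gray-sum
row 0: Σ corner-gray over 14 cells = 6695  → 81.3374
row 1: Σ corner-gray over 14 cells = 6034  → 73.3069
row 2: Σ corner-gray over 14 cells = 7489  → 90.9836
row 3: Σ corner-gray over 14 cells = 8493  → 103.1812
row 4: Σ corner-gray over 14 cells = 7756  → 94.2274
row 5: Σ corner-gray over 14 cells = 6790  → 82.4915
row 6: Σ corner-gray over 14 cells = 6528  → 79.3085
row 7: Σ corner-gray over 14 cells = 7253  → 88.1165
Σ rows: total corner-gray = 57038  → 692.9529 mm³


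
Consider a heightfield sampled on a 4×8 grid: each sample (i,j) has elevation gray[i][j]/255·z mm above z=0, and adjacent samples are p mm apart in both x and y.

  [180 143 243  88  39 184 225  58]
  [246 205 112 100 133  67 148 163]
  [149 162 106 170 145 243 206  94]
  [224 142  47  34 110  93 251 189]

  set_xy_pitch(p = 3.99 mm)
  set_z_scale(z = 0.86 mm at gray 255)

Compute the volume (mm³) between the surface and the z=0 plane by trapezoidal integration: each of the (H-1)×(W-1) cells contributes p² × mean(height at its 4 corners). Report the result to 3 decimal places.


165.651

height_mm = gray/255 × 0.86; cell vol = 3.99² × mean(4 corners)
unit = 3.99² × 0.86 / (4×255) = 0.0134228 mm³ per gray-sum
row 0: Σ corner-gray over 7 cells = 4021  → 53.9732
row 1: Σ corner-gray over 7 cells = 4246  → 56.9933
row 2: Σ corner-gray over 7 cells = 4074  → 54.6846
Σ rows: total corner-gray = 12341  → 165.6511 mm³


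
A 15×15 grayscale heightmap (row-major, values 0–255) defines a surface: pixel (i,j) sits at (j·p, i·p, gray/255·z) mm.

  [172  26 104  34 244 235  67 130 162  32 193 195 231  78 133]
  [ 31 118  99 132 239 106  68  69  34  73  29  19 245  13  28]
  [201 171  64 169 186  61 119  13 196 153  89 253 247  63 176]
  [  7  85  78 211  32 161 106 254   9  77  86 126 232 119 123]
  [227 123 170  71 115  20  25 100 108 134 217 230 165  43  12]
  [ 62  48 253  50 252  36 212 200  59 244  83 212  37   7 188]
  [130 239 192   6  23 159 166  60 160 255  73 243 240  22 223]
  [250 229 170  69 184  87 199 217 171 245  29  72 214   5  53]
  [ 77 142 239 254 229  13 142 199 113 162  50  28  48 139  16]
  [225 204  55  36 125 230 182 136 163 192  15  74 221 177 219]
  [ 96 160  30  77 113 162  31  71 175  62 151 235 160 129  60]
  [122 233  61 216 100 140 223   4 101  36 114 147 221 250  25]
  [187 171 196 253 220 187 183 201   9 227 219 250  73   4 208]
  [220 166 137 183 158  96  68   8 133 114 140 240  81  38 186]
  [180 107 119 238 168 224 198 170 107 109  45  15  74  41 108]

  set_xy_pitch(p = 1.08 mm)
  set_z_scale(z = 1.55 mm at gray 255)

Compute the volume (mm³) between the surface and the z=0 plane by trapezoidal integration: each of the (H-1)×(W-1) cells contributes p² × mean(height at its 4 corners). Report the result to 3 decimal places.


height_mm = gray/255 × 1.55; cell vol = 1.08² × mean(4 corners)
unit = 1.08² × 1.55 / (4×255) = 0.00177247 mm³ per gray-sum
row 0: Σ corner-gray over 14 cells = 6314  → 11.1914
row 1: Σ corner-gray over 14 cells = 6492  → 11.5069
row 2: Σ corner-gray over 14 cells = 7227  → 12.8096
row 3: Σ corner-gray over 14 cells = 6563  → 11.6327
row 4: Σ corner-gray over 14 cells = 6917  → 12.2602
row 5: Σ corner-gray over 14 cells = 7665  → 13.5860
row 6: Σ corner-gray over 14 cells = 8114  → 14.3818
row 7: Σ corner-gray over 14 cells = 7694  → 13.6374
row 8: Σ corner-gray over 14 cells = 7673  → 13.6002
row 9: Σ corner-gray over 14 cells = 7332  → 12.9958
row 10: Σ corner-gray over 14 cells = 7107  → 12.5969
row 11: Σ corner-gray over 14 cells = 8620  → 15.2787
row 12: Σ corner-gray over 14 cells = 8311  → 14.7310
row 13: Σ corner-gray over 14 cells = 7048  → 12.4924
Σ rows: total corner-gray = 103077  → 182.7010 mm³

182.701


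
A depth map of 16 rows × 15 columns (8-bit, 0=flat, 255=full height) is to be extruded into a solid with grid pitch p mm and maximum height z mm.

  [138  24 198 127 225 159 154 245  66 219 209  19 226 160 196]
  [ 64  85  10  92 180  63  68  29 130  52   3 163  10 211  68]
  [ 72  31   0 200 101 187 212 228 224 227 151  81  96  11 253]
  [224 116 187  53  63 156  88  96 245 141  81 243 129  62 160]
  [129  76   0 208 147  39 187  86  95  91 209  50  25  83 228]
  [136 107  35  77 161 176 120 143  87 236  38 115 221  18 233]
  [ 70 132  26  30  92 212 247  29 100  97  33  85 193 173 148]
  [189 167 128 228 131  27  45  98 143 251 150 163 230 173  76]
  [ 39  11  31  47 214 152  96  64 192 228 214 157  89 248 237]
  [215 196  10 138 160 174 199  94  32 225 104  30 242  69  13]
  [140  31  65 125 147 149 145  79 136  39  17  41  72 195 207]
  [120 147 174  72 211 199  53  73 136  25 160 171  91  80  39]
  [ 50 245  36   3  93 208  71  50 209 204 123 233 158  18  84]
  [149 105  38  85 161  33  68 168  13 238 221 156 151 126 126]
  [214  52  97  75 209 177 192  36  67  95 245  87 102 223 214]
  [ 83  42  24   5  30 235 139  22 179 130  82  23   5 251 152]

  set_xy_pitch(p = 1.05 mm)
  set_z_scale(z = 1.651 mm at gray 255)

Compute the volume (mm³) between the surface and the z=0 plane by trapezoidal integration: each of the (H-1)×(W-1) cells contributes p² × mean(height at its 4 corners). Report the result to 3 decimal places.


height_mm = gray/255 × 1.651; cell vol = 1.05² × mean(4 corners)
unit = 1.05² × 1.651 / (4×255) = 0.00178454 mm³ per gray-sum
row 0: Σ corner-gray over 14 cells = 6720  → 11.9921
row 1: Σ corner-gray over 14 cells = 6147  → 10.9695
row 2: Σ corner-gray over 14 cells = 7527  → 13.4322
row 3: Σ corner-gray over 14 cells = 6653  → 11.8725
row 4: Σ corner-gray over 14 cells = 6386  → 11.3961
row 5: Σ corner-gray over 14 cells = 6553  → 11.6941
row 6: Σ corner-gray over 14 cells = 7249  → 12.9361
row 7: Σ corner-gray over 14 cells = 7895  → 14.0889
row 8: Σ corner-gray over 14 cells = 7336  → 13.0914
row 9: Σ corner-gray over 14 cells = 6403  → 11.4264
row 10: Σ corner-gray over 14 cells = 6172  → 11.0142
row 11: Σ corner-gray over 14 cells = 6779  → 12.0974
row 12: Σ corner-gray over 14 cells = 6837  → 12.2009
row 13: Σ corner-gray over 14 cells = 7143  → 12.7469
row 14: Σ corner-gray over 14 cells = 6311  → 11.2622
Σ rows: total corner-gray = 102111  → 182.2208 mm³

182.221


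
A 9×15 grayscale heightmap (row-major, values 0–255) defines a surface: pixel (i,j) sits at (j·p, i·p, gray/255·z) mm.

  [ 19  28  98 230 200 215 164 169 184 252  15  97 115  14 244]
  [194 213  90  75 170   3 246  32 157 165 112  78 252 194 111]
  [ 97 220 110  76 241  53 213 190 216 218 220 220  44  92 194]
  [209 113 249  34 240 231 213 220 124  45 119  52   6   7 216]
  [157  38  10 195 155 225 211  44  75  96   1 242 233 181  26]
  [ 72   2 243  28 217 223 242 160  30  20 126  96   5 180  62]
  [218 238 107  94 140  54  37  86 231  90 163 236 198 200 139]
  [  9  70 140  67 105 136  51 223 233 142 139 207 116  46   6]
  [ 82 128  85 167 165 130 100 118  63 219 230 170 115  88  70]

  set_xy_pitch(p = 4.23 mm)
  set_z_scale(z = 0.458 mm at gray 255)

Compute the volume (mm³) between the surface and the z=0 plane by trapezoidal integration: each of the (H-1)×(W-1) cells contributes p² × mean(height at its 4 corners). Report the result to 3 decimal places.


height_mm = gray/255 × 0.458; cell vol = 4.23² × mean(4 corners)
unit = 4.23² × 0.458 / (4×255) = 0.00803426 mm³ per gray-sum
row 0: Σ corner-gray over 14 cells = 7704  → 61.8960
row 1: Σ corner-gray over 14 cells = 8396  → 67.4557
row 2: Σ corner-gray over 14 cells = 8248  → 66.2666
row 3: Σ corner-gray over 14 cells = 7326  → 58.8590
row 4: Σ corner-gray over 14 cells = 6873  → 55.2195
row 5: Σ corner-gray over 14 cells = 7383  → 59.3170
row 6: Σ corner-gray over 14 cells = 7470  → 60.0159
row 7: Σ corner-gray over 14 cells = 7073  → 56.8263
Σ rows: total corner-gray = 60473  → 485.8560 mm³

485.856


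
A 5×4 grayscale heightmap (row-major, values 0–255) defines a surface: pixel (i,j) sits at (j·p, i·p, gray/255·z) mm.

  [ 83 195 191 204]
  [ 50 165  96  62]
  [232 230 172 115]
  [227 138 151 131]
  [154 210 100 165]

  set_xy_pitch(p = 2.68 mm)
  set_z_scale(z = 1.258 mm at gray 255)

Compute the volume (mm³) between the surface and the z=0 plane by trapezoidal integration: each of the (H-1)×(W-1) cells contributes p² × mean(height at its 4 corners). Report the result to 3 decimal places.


height_mm = gray/255 × 1.258; cell vol = 2.68² × mean(4 corners)
unit = 2.68² × 1.258 / (4×255) = 0.00885829 mm³ per gray-sum
row 0: Σ corner-gray over 3 cells = 1693  → 14.9971
row 1: Σ corner-gray over 3 cells = 1785  → 15.8121
row 2: Σ corner-gray over 3 cells = 2087  → 18.4873
row 3: Σ corner-gray over 3 cells = 1875  → 16.6093
Σ rows: total corner-gray = 7440  → 65.9057 mm³

65.906


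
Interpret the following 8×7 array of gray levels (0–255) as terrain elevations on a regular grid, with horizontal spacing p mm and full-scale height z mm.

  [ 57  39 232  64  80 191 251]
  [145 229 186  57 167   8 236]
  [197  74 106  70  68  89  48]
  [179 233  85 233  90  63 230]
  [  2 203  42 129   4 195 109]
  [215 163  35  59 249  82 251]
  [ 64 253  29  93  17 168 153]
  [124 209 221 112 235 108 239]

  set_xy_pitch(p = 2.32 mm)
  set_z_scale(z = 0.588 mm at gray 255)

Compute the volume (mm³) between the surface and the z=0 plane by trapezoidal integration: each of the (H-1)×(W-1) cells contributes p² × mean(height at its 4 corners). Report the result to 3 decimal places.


65.863

height_mm = gray/255 × 0.588; cell vol = 2.32² × mean(4 corners)
unit = 2.32² × 0.588 / (4×255) = 0.0031028 mm³ per gray-sum
row 0: Σ corner-gray over 6 cells = 3195  → 9.9134
row 1: Σ corner-gray over 6 cells = 2734  → 8.4830
row 2: Σ corner-gray over 6 cells = 2876  → 8.9236
row 3: Σ corner-gray over 6 cells = 3074  → 9.5380
row 4: Σ corner-gray over 6 cells = 2899  → 8.9950
row 5: Σ corner-gray over 6 cells = 2979  → 9.2432
row 6: Σ corner-gray over 6 cells = 3470  → 10.7667
Σ rows: total corner-gray = 21227  → 65.8630 mm³


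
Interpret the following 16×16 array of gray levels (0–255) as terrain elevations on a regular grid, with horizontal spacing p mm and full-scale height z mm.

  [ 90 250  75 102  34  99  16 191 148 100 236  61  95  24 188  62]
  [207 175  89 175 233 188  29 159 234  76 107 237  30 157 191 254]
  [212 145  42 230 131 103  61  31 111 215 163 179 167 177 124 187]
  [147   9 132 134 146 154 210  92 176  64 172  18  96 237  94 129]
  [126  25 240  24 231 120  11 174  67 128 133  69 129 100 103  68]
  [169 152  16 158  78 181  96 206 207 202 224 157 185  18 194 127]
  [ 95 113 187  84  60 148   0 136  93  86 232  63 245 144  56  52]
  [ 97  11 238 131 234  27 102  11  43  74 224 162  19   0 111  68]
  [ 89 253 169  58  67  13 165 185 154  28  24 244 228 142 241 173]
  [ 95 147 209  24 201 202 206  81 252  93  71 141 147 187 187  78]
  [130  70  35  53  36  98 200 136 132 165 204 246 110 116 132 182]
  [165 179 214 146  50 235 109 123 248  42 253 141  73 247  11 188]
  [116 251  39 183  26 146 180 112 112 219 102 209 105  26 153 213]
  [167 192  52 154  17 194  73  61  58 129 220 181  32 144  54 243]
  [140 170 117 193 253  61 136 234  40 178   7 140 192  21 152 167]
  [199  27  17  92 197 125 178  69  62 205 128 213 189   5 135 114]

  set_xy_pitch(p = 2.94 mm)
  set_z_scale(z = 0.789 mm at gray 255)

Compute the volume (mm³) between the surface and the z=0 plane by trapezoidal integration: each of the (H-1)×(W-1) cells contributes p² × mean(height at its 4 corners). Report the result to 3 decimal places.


height_mm = gray/255 × 0.789; cell vol = 2.94² × mean(4 corners)
unit = 2.94² × 0.789 / (4×255) = 0.00668608 mm³ per gray-sum
row 0: Σ corner-gray over 15 cells = 8011  → 53.5622
row 1: Σ corner-gray over 15 cells = 8778  → 58.6904
row 2: Σ corner-gray over 15 cells = 7901  → 52.8267
row 3: Σ corner-gray over 15 cells = 7046  → 47.1101
row 4: Σ corner-gray over 15 cells = 7746  → 51.7904
row 5: Σ corner-gray over 15 cells = 7885  → 52.7197
row 6: Σ corner-gray over 15 cells = 6380  → 42.6572
row 7: Σ corner-gray over 15 cells = 7143  → 47.7587
row 8: Σ corner-gray over 15 cells = 8673  → 57.9884
row 9: Σ corner-gray over 15 cells = 8247  → 55.1401
row 10: Σ corner-gray over 15 cells = 8273  → 55.3139
row 11: Σ corner-gray over 15 cells = 8550  → 57.1660
row 12: Σ corner-gray over 15 cells = 7587  → 50.7273
row 13: Σ corner-gray over 15 cells = 7627  → 50.9947
row 14: Σ corner-gray over 15 cells = 7692  → 51.4293
Σ rows: total corner-gray = 117539  → 785.8750 mm³

785.875


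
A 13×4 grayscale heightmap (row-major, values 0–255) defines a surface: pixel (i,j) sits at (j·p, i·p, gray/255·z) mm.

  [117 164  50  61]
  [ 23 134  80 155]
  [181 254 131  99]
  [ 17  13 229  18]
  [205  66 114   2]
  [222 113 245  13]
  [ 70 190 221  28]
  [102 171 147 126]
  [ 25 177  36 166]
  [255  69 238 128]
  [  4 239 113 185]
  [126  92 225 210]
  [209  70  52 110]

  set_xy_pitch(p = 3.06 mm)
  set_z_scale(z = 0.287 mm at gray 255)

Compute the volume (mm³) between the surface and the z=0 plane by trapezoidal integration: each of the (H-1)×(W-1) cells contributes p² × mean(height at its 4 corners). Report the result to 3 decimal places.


height_mm = gray/255 × 0.287; cell vol = 3.06² × mean(4 corners)
unit = 3.06² × 0.287 / (4×255) = 0.00263466 mm³ per gray-sum
row 0: Σ corner-gray over 3 cells = 1212  → 3.1932
row 1: Σ corner-gray over 3 cells = 1656  → 4.3630
row 2: Σ corner-gray over 3 cells = 1569  → 4.1338
row 3: Σ corner-gray over 3 cells = 1086  → 2.8612
row 4: Σ corner-gray over 3 cells = 1518  → 3.9994
row 5: Σ corner-gray over 3 cells = 1871  → 4.9294
row 6: Σ corner-gray over 3 cells = 1784  → 4.7002
row 7: Σ corner-gray over 3 cells = 1481  → 3.9019
row 8: Σ corner-gray over 3 cells = 1614  → 4.2523
row 9: Σ corner-gray over 3 cells = 1890  → 4.9795
row 10: Σ corner-gray over 3 cells = 1863  → 4.9084
row 11: Σ corner-gray over 3 cells = 1533  → 4.0389
Σ rows: total corner-gray = 19077  → 50.2614 mm³

50.261


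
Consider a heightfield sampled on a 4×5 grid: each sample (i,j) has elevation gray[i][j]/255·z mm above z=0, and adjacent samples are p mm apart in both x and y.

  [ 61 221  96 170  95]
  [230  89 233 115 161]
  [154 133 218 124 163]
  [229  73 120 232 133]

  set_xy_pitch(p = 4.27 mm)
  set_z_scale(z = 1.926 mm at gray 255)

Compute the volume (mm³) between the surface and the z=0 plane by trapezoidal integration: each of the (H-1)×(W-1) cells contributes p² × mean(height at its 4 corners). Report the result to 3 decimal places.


254.974

height_mm = gray/255 × 1.926; cell vol = 4.27² × mean(4 corners)
unit = 4.27² × 1.926 / (4×255) = 0.034428 mm³ per gray-sum
row 0: Σ corner-gray over 4 cells = 2395  → 82.4551
row 1: Σ corner-gray over 4 cells = 2532  → 87.1717
row 2: Σ corner-gray over 4 cells = 2479  → 85.3470
Σ rows: total corner-gray = 7406  → 254.9738 mm³


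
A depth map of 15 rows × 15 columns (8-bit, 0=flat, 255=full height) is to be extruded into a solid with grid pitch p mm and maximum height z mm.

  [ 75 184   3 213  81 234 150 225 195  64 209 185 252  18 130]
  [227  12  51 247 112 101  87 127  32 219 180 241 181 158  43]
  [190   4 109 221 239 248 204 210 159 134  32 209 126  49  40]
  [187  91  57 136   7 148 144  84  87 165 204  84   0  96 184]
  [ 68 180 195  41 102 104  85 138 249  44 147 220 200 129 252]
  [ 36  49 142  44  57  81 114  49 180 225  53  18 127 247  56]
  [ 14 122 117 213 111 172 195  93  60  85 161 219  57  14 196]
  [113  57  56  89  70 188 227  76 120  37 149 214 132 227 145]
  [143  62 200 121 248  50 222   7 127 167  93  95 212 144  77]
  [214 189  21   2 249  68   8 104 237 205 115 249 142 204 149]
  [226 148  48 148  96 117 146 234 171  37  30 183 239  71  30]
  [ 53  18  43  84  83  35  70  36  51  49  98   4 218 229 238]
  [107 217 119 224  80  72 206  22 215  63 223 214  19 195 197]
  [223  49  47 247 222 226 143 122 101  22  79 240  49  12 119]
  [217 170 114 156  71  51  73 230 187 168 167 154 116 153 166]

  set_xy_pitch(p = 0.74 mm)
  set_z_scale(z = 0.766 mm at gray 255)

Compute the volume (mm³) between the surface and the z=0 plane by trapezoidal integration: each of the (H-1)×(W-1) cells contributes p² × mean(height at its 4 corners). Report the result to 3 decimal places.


41.046

height_mm = gray/255 × 0.766; cell vol = 0.74² × mean(4 corners)
unit = 0.74² × 0.766 / (4×255) = 0.000411237 mm³ per gray-sum
row 0: Σ corner-gray over 14 cells = 7997  → 3.2887
row 1: Σ corner-gray over 14 cells = 7884  → 3.2422
row 2: Σ corner-gray over 14 cells = 7095  → 2.9177
row 3: Σ corner-gray over 14 cells = 6965  → 2.8643
row 4: Σ corner-gray over 14 cells = 6852  → 2.8178
row 5: Σ corner-gray over 14 cells = 6312  → 2.5957
row 6: Σ corner-gray over 14 cells = 6990  → 2.8745
row 7: Σ corner-gray over 14 cells = 7258  → 2.9848
row 8: Σ corner-gray over 14 cells = 7665  → 3.1521
row 9: Σ corner-gray over 14 cells = 7541  → 3.1011
row 10: Σ corner-gray over 14 cells = 5919  → 2.4341
row 11: Σ corner-gray over 14 cells = 6369  → 2.6192
row 12: Σ corner-gray over 14 cells = 7502  → 3.0851
row 13: Σ corner-gray over 14 cells = 7463  → 3.0691
Σ rows: total corner-gray = 99812  → 41.0464 mm³


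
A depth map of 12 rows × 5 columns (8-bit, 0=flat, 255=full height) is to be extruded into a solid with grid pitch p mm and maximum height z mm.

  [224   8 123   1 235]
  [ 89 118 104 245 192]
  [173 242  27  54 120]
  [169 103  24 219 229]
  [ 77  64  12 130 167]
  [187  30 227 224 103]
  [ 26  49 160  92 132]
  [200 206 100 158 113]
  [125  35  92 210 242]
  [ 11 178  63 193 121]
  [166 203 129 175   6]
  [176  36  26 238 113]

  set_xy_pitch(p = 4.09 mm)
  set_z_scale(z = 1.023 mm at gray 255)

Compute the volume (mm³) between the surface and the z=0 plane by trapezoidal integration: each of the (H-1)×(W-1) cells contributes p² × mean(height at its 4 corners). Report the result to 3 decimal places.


375.342

height_mm = gray/255 × 1.023; cell vol = 4.09² × mean(4 corners)
unit = 4.09² × 1.023 / (4×255) = 0.0167773 mm³ per gray-sum
row 0: Σ corner-gray over 4 cells = 1938  → 32.5144
row 1: Σ corner-gray over 4 cells = 2154  → 36.1383
row 2: Σ corner-gray over 4 cells = 2029  → 34.0411
row 3: Σ corner-gray over 4 cells = 1746  → 29.2932
row 4: Σ corner-gray over 4 cells = 1908  → 32.0111
row 5: Σ corner-gray over 4 cells = 2012  → 33.7559
row 6: Σ corner-gray over 4 cells = 2001  → 33.5714
row 7: Σ corner-gray over 4 cells = 2282  → 38.2858
row 8: Σ corner-gray over 4 cells = 2041  → 34.2425
row 9: Σ corner-gray over 4 cells = 2186  → 36.6752
row 10: Σ corner-gray over 4 cells = 2075  → 34.8129
Σ rows: total corner-gray = 22372  → 375.3418 mm³


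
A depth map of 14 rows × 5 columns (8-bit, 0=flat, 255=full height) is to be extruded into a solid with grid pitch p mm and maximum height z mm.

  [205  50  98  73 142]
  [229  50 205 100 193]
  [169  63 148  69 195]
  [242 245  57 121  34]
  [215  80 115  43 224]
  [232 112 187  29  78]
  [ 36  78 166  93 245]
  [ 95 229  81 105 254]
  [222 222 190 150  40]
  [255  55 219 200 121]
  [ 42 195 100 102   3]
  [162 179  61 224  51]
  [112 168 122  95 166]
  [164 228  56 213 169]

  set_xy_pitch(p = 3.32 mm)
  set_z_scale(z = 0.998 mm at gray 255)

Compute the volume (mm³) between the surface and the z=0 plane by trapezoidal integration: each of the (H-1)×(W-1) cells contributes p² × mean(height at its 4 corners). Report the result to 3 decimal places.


height_mm = gray/255 × 0.998; cell vol = 3.32² × mean(4 corners)
unit = 3.32² × 0.998 / (4×255) = 0.0107847 mm³ per gray-sum
row 0: Σ corner-gray over 4 cells = 1921  → 20.7173
row 1: Σ corner-gray over 4 cells = 2056  → 22.1733
row 2: Σ corner-gray over 4 cells = 2046  → 22.0654
row 3: Σ corner-gray over 4 cells = 2037  → 21.9684
row 4: Σ corner-gray over 4 cells = 1881  → 20.2859
row 5: Σ corner-gray over 4 cells = 1921  → 20.7173
row 6: Σ corner-gray over 4 cells = 2134  → 23.0145
row 7: Σ corner-gray over 4 cells = 2565  → 27.6627
row 8: Σ corner-gray over 4 cells = 2710  → 29.2264
row 9: Σ corner-gray over 4 cells = 2163  → 23.3272
row 10: Σ corner-gray over 4 cells = 1980  → 21.3536
row 11: Σ corner-gray over 4 cells = 2189  → 23.6076
row 12: Σ corner-gray over 4 cells = 2375  → 25.6136
Σ rows: total corner-gray = 27978  → 301.7333 mm³

301.733


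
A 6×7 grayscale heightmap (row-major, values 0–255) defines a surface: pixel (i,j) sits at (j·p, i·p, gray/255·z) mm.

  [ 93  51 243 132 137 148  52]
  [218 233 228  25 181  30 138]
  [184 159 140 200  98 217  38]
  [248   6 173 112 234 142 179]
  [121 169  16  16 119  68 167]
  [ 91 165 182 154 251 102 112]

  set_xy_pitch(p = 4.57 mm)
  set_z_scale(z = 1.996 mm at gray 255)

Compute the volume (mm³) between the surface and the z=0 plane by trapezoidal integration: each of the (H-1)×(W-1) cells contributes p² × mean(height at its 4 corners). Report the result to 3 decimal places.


667.307

height_mm = gray/255 × 1.996; cell vol = 4.57² × mean(4 corners)
unit = 4.57² × 1.996 / (4×255) = 0.0408689 mm³ per gray-sum
row 0: Σ corner-gray over 6 cells = 3317  → 135.5621
row 1: Σ corner-gray over 6 cells = 3600  → 147.1280
row 2: Σ corner-gray over 6 cells = 3611  → 147.5775
row 3: Σ corner-gray over 6 cells = 2825  → 115.4546
row 4: Σ corner-gray over 6 cells = 2975  → 121.5849
Σ rows: total corner-gray = 16328  → 667.3071 mm³


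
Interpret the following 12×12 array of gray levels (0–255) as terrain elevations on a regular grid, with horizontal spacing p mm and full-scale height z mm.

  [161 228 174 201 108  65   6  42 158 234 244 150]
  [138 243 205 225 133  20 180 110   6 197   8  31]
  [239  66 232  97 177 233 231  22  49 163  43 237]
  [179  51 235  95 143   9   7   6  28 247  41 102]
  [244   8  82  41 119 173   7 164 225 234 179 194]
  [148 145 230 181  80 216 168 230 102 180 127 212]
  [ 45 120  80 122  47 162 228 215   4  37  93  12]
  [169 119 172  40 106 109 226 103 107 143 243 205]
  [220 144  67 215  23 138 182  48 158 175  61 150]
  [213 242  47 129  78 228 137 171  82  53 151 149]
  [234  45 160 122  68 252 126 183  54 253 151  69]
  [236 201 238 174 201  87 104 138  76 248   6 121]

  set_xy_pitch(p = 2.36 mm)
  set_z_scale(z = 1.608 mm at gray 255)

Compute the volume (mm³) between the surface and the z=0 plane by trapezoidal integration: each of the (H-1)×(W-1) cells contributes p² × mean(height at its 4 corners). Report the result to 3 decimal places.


height_mm = gray/255 × 1.608; cell vol = 2.36² × mean(4 corners)
unit = 2.36² × 1.608 / (4×255) = 0.00878031 mm³ per gray-sum
row 0: Σ corner-gray over 11 cells = 6054  → 53.1560
row 1: Σ corner-gray over 11 cells = 5925  → 52.0233
row 2: Σ corner-gray over 11 cells = 5107  → 44.8410
row 3: Σ corner-gray over 11 cells = 4907  → 43.0850
row 4: Σ corner-gray over 11 cells = 6580  → 57.7744
row 5: Σ corner-gray over 11 cells = 5951  → 52.2516
row 6: Σ corner-gray over 11 cells = 5383  → 47.2644
row 7: Σ corner-gray over 11 cells = 5902  → 51.8214
row 8: Σ corner-gray over 11 cells = 5790  → 50.8380
row 9: Σ corner-gray over 11 cells = 6129  → 53.8145
row 10: Σ corner-gray over 11 cells = 6434  → 56.4925
Σ rows: total corner-gray = 64162  → 563.3623 mm³

563.362


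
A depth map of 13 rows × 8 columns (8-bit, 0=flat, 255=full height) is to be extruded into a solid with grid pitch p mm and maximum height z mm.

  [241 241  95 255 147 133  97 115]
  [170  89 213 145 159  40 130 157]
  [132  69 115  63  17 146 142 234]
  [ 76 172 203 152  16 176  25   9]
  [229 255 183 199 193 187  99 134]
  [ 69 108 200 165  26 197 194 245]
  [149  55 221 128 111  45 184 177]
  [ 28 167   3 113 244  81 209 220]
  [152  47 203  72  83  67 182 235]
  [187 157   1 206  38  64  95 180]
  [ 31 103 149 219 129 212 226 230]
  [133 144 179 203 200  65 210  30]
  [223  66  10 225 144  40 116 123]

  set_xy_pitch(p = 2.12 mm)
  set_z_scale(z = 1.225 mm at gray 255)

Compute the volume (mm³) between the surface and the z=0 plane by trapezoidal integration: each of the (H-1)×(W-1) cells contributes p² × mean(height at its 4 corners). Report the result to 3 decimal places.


height_mm = gray/255 × 1.225; cell vol = 2.12² × mean(4 corners)
unit = 2.12² × 1.225 / (4×255) = 0.00539769 mm³ per gray-sum
row 0: Σ corner-gray over 7 cells = 4171  → 22.5137
row 1: Σ corner-gray over 7 cells = 3349  → 18.0769
row 2: Σ corner-gray over 7 cells = 3043  → 16.4252
row 3: Σ corner-gray over 7 cells = 4168  → 22.4976
row 4: Σ corner-gray over 7 cells = 4689  → 25.3098
row 5: Σ corner-gray over 7 cells = 3908  → 21.0942
row 6: Σ corner-gray over 7 cells = 3696  → 19.9498
row 7: Σ corner-gray over 7 cells = 3577  → 19.3075
row 8: Σ corner-gray over 7 cells = 3184  → 17.1862
row 9: Σ corner-gray over 7 cells = 3826  → 20.6515
row 10: Σ corner-gray over 7 cells = 4502  → 24.3004
row 11: Σ corner-gray over 7 cells = 3713  → 20.0416
Σ rows: total corner-gray = 45826  → 247.3544 mm³

247.354


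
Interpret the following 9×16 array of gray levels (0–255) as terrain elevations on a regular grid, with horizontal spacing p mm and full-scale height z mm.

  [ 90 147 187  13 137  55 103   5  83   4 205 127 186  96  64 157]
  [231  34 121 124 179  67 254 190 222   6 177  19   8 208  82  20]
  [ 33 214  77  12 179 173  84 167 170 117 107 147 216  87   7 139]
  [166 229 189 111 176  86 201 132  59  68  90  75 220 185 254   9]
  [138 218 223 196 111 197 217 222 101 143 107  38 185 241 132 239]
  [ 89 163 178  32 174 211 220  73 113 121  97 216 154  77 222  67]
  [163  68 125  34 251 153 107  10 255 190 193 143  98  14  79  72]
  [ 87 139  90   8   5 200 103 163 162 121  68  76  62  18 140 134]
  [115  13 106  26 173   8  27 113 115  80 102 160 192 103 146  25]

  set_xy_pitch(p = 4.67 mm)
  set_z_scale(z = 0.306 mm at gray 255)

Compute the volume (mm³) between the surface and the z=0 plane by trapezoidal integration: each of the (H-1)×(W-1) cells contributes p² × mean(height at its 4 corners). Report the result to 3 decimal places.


height_mm = gray/255 × 0.306; cell vol = 4.67² × mean(4 corners)
unit = 4.67² × 0.306 / (4×255) = 0.00654267 mm³ per gray-sum
row 0: Σ corner-gray over 15 cells = 6704  → 43.8621
row 1: Σ corner-gray over 15 cells = 7319  → 47.8858
row 2: Σ corner-gray over 15 cells = 8011  → 52.4133
row 3: Σ corner-gray over 15 cells = 9364  → 61.2656
row 4: Σ corner-gray over 15 cells = 9297  → 60.8272
row 5: Σ corner-gray over 15 cells = 7933  → 51.9030
row 6: Σ corner-gray over 15 cells = 6606  → 43.2209
row 7: Σ corner-gray over 15 cells = 5799  → 37.9409
Σ rows: total corner-gray = 61033  → 399.3188 mm³

399.319
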